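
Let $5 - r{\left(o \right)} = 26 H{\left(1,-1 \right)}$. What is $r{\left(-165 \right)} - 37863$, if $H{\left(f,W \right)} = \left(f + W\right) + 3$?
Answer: $-37936$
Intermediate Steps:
$H{\left(f,W \right)} = 3 + W + f$ ($H{\left(f,W \right)} = \left(W + f\right) + 3 = 3 + W + f$)
$r{\left(o \right)} = -73$ ($r{\left(o \right)} = 5 - 26 \left(3 - 1 + 1\right) = 5 - 26 \cdot 3 = 5 - 78 = -73$)
$r{\left(-165 \right)} - 37863 = -73 - 37863 = -37936$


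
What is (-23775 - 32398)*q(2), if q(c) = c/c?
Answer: -56173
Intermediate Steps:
q(c) = 1
(-23775 - 32398)*q(2) = (-23775 - 32398)*1 = -56173*1 = -56173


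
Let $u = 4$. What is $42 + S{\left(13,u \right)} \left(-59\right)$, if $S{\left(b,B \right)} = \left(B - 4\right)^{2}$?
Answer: $42$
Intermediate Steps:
$S{\left(b,B \right)} = \left(-4 + B\right)^{2}$
$42 + S{\left(13,u \right)} \left(-59\right) = 42 + \left(-4 + 4\right)^{2} \left(-59\right) = 42 + 0^{2} \left(-59\right) = 42 + 0 \left(-59\right) = 42 + 0 = 42$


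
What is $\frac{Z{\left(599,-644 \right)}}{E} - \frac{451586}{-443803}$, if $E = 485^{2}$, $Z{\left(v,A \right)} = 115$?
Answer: $\frac{494303973}{485551445} \approx 1.018$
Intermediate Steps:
$E = 235225$
$\frac{Z{\left(599,-644 \right)}}{E} - \frac{451586}{-443803} = \frac{115}{235225} - \frac{451586}{-443803} = 115 \cdot \frac{1}{235225} - - \frac{10502}{10321} = \frac{23}{47045} + \frac{10502}{10321} = \frac{494303973}{485551445}$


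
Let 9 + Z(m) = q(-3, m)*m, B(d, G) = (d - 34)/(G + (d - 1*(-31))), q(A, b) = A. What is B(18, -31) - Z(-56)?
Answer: -1439/9 ≈ -159.89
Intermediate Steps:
B(d, G) = (-34 + d)/(31 + G + d) (B(d, G) = (-34 + d)/(G + (d + 31)) = (-34 + d)/(G + (31 + d)) = (-34 + d)/(31 + G + d))
Z(m) = -9 - 3*m
B(18, -31) - Z(-56) = (-34 + 18)/(31 - 31 + 18) - (-9 - 3*(-56)) = -16/18 - (-9 + 168) = (1/18)*(-16) - 1*159 = -8/9 - 159 = -1439/9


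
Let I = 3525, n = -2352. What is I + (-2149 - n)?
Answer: 3728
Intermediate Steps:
I + (-2149 - n) = 3525 + (-2149 - 1*(-2352)) = 3525 + (-2149 + 2352) = 3525 + 203 = 3728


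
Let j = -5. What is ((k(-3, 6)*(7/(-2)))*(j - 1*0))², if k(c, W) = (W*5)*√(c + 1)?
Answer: -551250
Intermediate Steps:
k(c, W) = 5*W*√(1 + c) (k(c, W) = (5*W)*√(1 + c) = 5*W*√(1 + c))
((k(-3, 6)*(7/(-2)))*(j - 1*0))² = (((5*6*√(1 - 3))*(7/(-2)))*(-5 - 1*0))² = (((5*6*√(-2))*(7*(-½)))*(-5 + 0))² = (((5*6*(I*√2))*(-7/2))*(-5))² = (((30*I*√2)*(-7/2))*(-5))² = (-105*I*√2*(-5))² = (525*I*√2)² = -551250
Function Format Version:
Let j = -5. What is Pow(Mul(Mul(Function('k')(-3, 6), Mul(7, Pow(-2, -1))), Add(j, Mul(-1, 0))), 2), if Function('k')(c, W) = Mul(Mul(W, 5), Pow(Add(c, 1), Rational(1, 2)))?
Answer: -551250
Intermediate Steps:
Function('k')(c, W) = Mul(5, W, Pow(Add(1, c), Rational(1, 2))) (Function('k')(c, W) = Mul(Mul(5, W), Pow(Add(1, c), Rational(1, 2))) = Mul(5, W, Pow(Add(1, c), Rational(1, 2))))
Pow(Mul(Mul(Function('k')(-3, 6), Mul(7, Pow(-2, -1))), Add(j, Mul(-1, 0))), 2) = Pow(Mul(Mul(Mul(5, 6, Pow(Add(1, -3), Rational(1, 2))), Mul(7, Pow(-2, -1))), Add(-5, Mul(-1, 0))), 2) = Pow(Mul(Mul(Mul(5, 6, Pow(-2, Rational(1, 2))), Mul(7, Rational(-1, 2))), Add(-5, 0)), 2) = Pow(Mul(Mul(Mul(5, 6, Mul(I, Pow(2, Rational(1, 2)))), Rational(-7, 2)), -5), 2) = Pow(Mul(Mul(Mul(30, I, Pow(2, Rational(1, 2))), Rational(-7, 2)), -5), 2) = Pow(Mul(Mul(-105, I, Pow(2, Rational(1, 2))), -5), 2) = Pow(Mul(525, I, Pow(2, Rational(1, 2))), 2) = -551250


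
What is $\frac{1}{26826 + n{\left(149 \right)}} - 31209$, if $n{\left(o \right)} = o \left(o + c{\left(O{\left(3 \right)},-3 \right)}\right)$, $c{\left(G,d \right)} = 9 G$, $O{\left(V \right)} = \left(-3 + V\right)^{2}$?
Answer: $- \frac{1530083642}{49027} \approx -31209.0$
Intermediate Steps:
$n{\left(o \right)} = o^{2}$ ($n{\left(o \right)} = o \left(o + 9 \left(-3 + 3\right)^{2}\right) = o \left(o + 9 \cdot 0^{2}\right) = o \left(o + 9 \cdot 0\right) = o \left(o + 0\right) = o o = o^{2}$)
$\frac{1}{26826 + n{\left(149 \right)}} - 31209 = \frac{1}{26826 + 149^{2}} - 31209 = \frac{1}{26826 + 22201} - 31209 = \frac{1}{49027} - 31209 = - \frac{1530083642}{49027}$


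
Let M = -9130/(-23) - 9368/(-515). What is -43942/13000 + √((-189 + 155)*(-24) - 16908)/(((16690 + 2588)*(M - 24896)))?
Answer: -21971/6500 - 11845*I*√447/931691943378 ≈ -3.3802 - 2.6879e-7*I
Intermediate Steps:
M = 4917414/11845 (M = -9130*(-1/23) - 9368*(-1/515) = 9130/23 + 9368/515 = 4917414/11845 ≈ 415.15)
-43942/13000 + √((-189 + 155)*(-24) - 16908)/(((16690 + 2588)*(M - 24896))) = -43942/13000 + √((-189 + 155)*(-24) - 16908)/(((16690 + 2588)*(4917414/11845 - 24896))) = -43942*1/13000 + √(-34*(-24) - 16908)/((19278*(-289975706/11845))) = -21971/6500 + √(816 - 16908)/(-5590151660268/11845) = -21971/6500 + √(-16092)*(-11845/5590151660268) = -21971/6500 + (6*I*√447)*(-11845/5590151660268) = -21971/6500 - 11845*I*√447/931691943378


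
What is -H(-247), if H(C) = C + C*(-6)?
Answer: -1235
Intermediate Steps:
H(C) = -5*C (H(C) = C - 6*C = -5*C)
-H(-247) = -(-5)*(-247) = -1*1235 = -1235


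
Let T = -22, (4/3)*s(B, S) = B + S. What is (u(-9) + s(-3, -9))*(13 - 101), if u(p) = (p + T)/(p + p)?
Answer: 5764/9 ≈ 640.44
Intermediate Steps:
s(B, S) = 3*B/4 + 3*S/4 (s(B, S) = 3*(B + S)/4 = 3*B/4 + 3*S/4)
u(p) = (-22 + p)/(2*p) (u(p) = (p - 22)/(p + p) = (-22 + p)/((2*p)) = (-22 + p)*(1/(2*p)) = (-22 + p)/(2*p))
(u(-9) + s(-3, -9))*(13 - 101) = ((1/2)*(-22 - 9)/(-9) + ((3/4)*(-3) + (3/4)*(-9)))*(13 - 101) = ((1/2)*(-1/9)*(-31) + (-9/4 - 27/4))*(-88) = (31/18 - 9)*(-88) = -131/18*(-88) = 5764/9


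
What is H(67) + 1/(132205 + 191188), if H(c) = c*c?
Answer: 1451711178/323393 ≈ 4489.0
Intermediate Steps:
H(c) = c²
H(67) + 1/(132205 + 191188) = 67² + 1/(132205 + 191188) = 4489 + 1/323393 = 1451711178/323393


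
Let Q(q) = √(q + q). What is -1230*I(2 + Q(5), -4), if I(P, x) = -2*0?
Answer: 0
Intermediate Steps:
Q(q) = √2*√q (Q(q) = √(2*q) = √2*√q)
I(P, x) = 0
-1230*I(2 + Q(5), -4) = -1230*0 = 0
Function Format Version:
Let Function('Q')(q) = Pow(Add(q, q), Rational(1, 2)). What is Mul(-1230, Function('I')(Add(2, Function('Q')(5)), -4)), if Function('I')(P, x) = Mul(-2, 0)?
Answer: 0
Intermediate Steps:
Function('Q')(q) = Mul(Pow(2, Rational(1, 2)), Pow(q, Rational(1, 2))) (Function('Q')(q) = Pow(Mul(2, q), Rational(1, 2)) = Mul(Pow(2, Rational(1, 2)), Pow(q, Rational(1, 2))))
Function('I')(P, x) = 0
Mul(-1230, Function('I')(Add(2, Function('Q')(5)), -4)) = Mul(-1230, 0) = 0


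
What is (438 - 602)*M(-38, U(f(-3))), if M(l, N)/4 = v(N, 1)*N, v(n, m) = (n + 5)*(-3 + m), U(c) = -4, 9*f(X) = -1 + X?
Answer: -5248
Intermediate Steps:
f(X) = -⅑ + X/9 (f(X) = (-1 + X)/9 = -⅑ + X/9)
v(n, m) = (-3 + m)*(5 + n) (v(n, m) = (5 + n)*(-3 + m) = (-3 + m)*(5 + n))
M(l, N) = 4*N*(-10 - 2*N) (M(l, N) = 4*((-15 - 3*N + 5*1 + 1*N)*N) = 4*((-15 - 3*N + 5 + N)*N) = 4*((-10 - 2*N)*N) = 4*(N*(-10 - 2*N)) = 4*N*(-10 - 2*N))
(438 - 602)*M(-38, U(f(-3))) = (438 - 602)*(-8*(-4)*(5 - 4)) = -(-1312)*(-4) = -164*32 = -5248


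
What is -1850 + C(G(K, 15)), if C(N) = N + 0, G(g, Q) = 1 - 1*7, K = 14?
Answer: -1856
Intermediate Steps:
G(g, Q) = -6 (G(g, Q) = 1 - 7 = -6)
C(N) = N
-1850 + C(G(K, 15)) = -1850 - 6 = -1856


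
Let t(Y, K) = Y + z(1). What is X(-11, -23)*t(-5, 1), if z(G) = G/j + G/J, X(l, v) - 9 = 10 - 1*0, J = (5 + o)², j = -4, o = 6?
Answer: -48203/484 ≈ -99.593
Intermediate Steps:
J = 121 (J = (5 + 6)² = 11² = 121)
X(l, v) = 19 (X(l, v) = 9 + (10 - 1*0) = 9 + (10 + 0) = 9 + 10 = 19)
z(G) = -117*G/484 (z(G) = G/(-4) + G/121 = G*(-¼) + G*(1/121) = -G/4 + G/121 = -117*G/484)
t(Y, K) = -117/484 + Y (t(Y, K) = Y - 117/484*1 = Y - 117/484 = -117/484 + Y)
X(-11, -23)*t(-5, 1) = 19*(-117/484 - 5) = 19*(-2537/484) = -48203/484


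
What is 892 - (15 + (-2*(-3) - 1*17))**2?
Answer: 876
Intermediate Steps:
892 - (15 + (-2*(-3) - 1*17))**2 = 892 - (15 + (6 - 17))**2 = 892 - (15 - 11)**2 = 892 - 1*4**2 = 892 - 1*16 = 892 - 16 = 876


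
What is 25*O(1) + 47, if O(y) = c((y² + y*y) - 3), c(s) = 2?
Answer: 97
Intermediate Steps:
O(y) = 2
25*O(1) + 47 = 25*2 + 47 = 50 + 47 = 97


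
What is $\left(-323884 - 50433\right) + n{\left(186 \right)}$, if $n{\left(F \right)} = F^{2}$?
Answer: $-339721$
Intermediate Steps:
$\left(-323884 - 50433\right) + n{\left(186 \right)} = \left(-323884 - 50433\right) + 186^{2} = -374317 + 34596 = -339721$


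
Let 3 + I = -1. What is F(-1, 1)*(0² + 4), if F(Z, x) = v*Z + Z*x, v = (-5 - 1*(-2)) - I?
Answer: -8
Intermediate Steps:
I = -4 (I = -3 - 1 = -4)
v = 1 (v = (-5 - 1*(-2)) - 1*(-4) = (-5 + 2) + 4 = -3 + 4 = 1)
F(Z, x) = Z + Z*x (F(Z, x) = 1*Z + Z*x = Z + Z*x)
F(-1, 1)*(0² + 4) = (-(1 + 1))*(0² + 4) = (-1*2)*(0 + 4) = -2*4 = -8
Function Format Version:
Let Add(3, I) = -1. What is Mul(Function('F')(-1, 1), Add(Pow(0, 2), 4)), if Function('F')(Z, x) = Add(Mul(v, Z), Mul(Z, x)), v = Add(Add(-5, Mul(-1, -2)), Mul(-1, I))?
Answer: -8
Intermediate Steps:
I = -4 (I = Add(-3, -1) = -4)
v = 1 (v = Add(Add(-5, Mul(-1, -2)), Mul(-1, -4)) = Add(Add(-5, 2), 4) = Add(-3, 4) = 1)
Function('F')(Z, x) = Add(Z, Mul(Z, x)) (Function('F')(Z, x) = Add(Mul(1, Z), Mul(Z, x)) = Add(Z, Mul(Z, x)))
Mul(Function('F')(-1, 1), Add(Pow(0, 2), 4)) = Mul(Mul(-1, Add(1, 1)), Add(Pow(0, 2), 4)) = Mul(Mul(-1, 2), Add(0, 4)) = Mul(-2, 4) = -8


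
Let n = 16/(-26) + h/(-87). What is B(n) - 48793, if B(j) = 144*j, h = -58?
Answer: -634213/13 ≈ -48786.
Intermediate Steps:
n = 2/39 (n = 16/(-26) - 58/(-87) = 16*(-1/26) - 58*(-1/87) = -8/13 + 2/3 = 2/39 ≈ 0.051282)
B(n) - 48793 = 144*(2/39) - 48793 = 96/13 - 48793 = -634213/13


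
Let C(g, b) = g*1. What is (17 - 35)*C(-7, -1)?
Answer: 126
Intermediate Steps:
C(g, b) = g
(17 - 35)*C(-7, -1) = (17 - 35)*(-7) = -18*(-7) = 126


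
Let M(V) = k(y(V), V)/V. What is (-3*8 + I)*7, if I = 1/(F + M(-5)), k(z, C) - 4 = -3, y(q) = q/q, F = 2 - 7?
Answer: -4403/26 ≈ -169.35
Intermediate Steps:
F = -5
y(q) = 1
k(z, C) = 1 (k(z, C) = 4 - 3 = 1)
M(V) = 1/V
I = -5/26 (I = 1/(-5 + 1/(-5)) = 1/(-5 - ⅕) = 1/(-26/5) = -5/26 ≈ -0.19231)
(-3*8 + I)*7 = (-3*8 - 5/26)*7 = (-24 - 5/26)*7 = -629/26*7 = -4403/26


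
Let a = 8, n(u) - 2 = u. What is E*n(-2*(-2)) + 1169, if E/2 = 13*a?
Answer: 2417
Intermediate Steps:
n(u) = 2 + u
E = 208 (E = 2*(13*8) = 2*104 = 208)
E*n(-2*(-2)) + 1169 = 208*(2 - 2*(-2)) + 1169 = 208*(2 + 4) + 1169 = 208*6 + 1169 = 1248 + 1169 = 2417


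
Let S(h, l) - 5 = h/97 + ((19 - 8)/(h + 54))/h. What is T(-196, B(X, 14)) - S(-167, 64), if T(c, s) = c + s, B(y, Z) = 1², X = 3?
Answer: -362947010/1830487 ≈ -198.28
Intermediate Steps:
B(y, Z) = 1
S(h, l) = 5 + h/97 + 11/(h*(54 + h)) (S(h, l) = 5 + (h/97 + ((19 - 8)/(h + 54))/h) = 5 + (h*(1/97) + (11/(54 + h))/h) = 5 + (h/97 + 11/(h*(54 + h))) = 5 + h/97 + 11/(h*(54 + h)))
T(-196, B(X, 14)) - S(-167, 64) = (-196 + 1) - (1067 + (-167)³ + 539*(-167)² + 26190*(-167))/(97*(-167)*(54 - 167)) = -195 - (-1)*(1067 - 4657463 + 539*27889 - 4373730)/(97*167*(-113)) = -195 - (-1)*(-1)*(1067 - 4657463 + 15032171 - 4373730)/(97*167*113) = -195 - (-1)*(-1)*6002045/(97*167*113) = -195 - 1*6002045/1830487 = -195 - 6002045/1830487 = -362947010/1830487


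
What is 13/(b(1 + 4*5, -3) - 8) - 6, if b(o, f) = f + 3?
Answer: -61/8 ≈ -7.6250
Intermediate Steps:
b(o, f) = 3 + f
13/(b(1 + 4*5, -3) - 8) - 6 = 13/((3 - 3) - 8) - 6 = 13/(0 - 8) - 6 = 13/(-8) - 6 = -⅛*13 - 6 = -13/8 - 6 = -61/8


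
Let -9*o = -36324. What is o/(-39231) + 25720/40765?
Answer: 168898756/319850343 ≈ 0.52806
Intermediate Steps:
o = 4036 (o = -⅑*(-36324) = 4036)
o/(-39231) + 25720/40765 = 4036/(-39231) + 25720/40765 = 4036*(-1/39231) + 25720*(1/40765) = -4036/39231 + 5144/8153 = 168898756/319850343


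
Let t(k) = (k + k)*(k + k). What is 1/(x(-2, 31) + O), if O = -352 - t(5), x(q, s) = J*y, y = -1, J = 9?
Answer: -1/461 ≈ -0.0021692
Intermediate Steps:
t(k) = 4*k**2 (t(k) = (2*k)*(2*k) = 4*k**2)
x(q, s) = -9 (x(q, s) = 9*(-1) = -9)
O = -452 (O = -352 - 4*5**2 = -352 - 4*25 = -352 - 1*100 = -352 - 100 = -452)
1/(x(-2, 31) + O) = 1/(-9 - 452) = 1/(-461) = -1/461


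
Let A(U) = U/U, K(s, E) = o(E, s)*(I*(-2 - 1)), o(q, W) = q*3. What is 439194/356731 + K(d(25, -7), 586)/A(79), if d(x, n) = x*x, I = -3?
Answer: 5644637076/356731 ≈ 15823.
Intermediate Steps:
d(x, n) = x²
o(q, W) = 3*q
K(s, E) = 27*E (K(s, E) = (3*E)*(-3*(-2 - 1)) = (3*E)*(-3*(-3)) = (3*E)*9 = 27*E)
A(U) = 1
439194/356731 + K(d(25, -7), 586)/A(79) = 439194/356731 + (27*586)/1 = 439194*(1/356731) + 15822*1 = 439194/356731 + 15822 = 5644637076/356731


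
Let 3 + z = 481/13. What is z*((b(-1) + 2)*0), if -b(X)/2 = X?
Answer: 0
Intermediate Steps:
b(X) = -2*X
z = 34 (z = -3 + 481/13 = -3 + 481*(1/13) = -3 + 37 = 34)
z*((b(-1) + 2)*0) = 34*((-2*(-1) + 2)*0) = 34*((2 + 2)*0) = 34*(4*0) = 34*0 = 0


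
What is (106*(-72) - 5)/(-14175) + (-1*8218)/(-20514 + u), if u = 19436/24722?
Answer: 241171554263/256733383950 ≈ 0.93939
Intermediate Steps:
u = 9718/12361 (u = 19436*(1/24722) = 9718/12361 ≈ 0.78618)
(106*(-72) - 5)/(-14175) + (-1*8218)/(-20514 + u) = (106*(-72) - 5)/(-14175) + (-1*8218)/(-20514 + 9718/12361) = (-7632 - 5)*(-1/14175) - 8218/(-253563836/12361) = -7637*(-1/14175) - 8218*(-12361/253563836) = 1091/2025 + 50791349/126781918 = 241171554263/256733383950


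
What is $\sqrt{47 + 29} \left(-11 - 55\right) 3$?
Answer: $- 396 \sqrt{19} \approx -1726.1$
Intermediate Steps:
$\sqrt{47 + 29} \left(-11 - 55\right) 3 = \sqrt{76} \left(-11 - 55\right) 3 = 2 \sqrt{19} \left(-66\right) 3 = - 132 \sqrt{19} \cdot 3 = - 396 \sqrt{19}$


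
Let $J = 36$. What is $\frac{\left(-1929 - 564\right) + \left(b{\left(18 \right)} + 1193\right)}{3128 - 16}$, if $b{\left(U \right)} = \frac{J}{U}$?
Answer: $- \frac{649}{1556} \approx -0.4171$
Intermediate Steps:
$b{\left(U \right)} = \frac{36}{U}$
$\frac{\left(-1929 - 564\right) + \left(b{\left(18 \right)} + 1193\right)}{3128 - 16} = \frac{\left(-1929 - 564\right) + \left(\frac{36}{18} + 1193\right)}{3128 - 16} = \frac{-2493 + \left(36 \cdot \frac{1}{18} + 1193\right)}{3112} = \left(-2493 + \left(2 + 1193\right)\right) \frac{1}{3112} = \left(-2493 + 1195\right) \frac{1}{3112} = \left(-1298\right) \frac{1}{3112} = - \frac{649}{1556}$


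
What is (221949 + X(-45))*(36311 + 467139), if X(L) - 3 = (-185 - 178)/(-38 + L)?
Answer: 9274746707550/83 ≈ 1.1174e+11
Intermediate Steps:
X(L) = 3 - 363/(-38 + L) (X(L) = 3 + (-185 - 178)/(-38 + L) = 3 - 363/(-38 + L))
(221949 + X(-45))*(36311 + 467139) = (221949 + 3*(-159 - 45)/(-38 - 45))*(36311 + 467139) = (221949 + 3*(-204)/(-83))*503450 = (221949 + 3*(-1/83)*(-204))*503450 = (221949 + 612/83)*503450 = (18422379/83)*503450 = 9274746707550/83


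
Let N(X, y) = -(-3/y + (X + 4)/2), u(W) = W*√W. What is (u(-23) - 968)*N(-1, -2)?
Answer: 2904 + 69*I*√23 ≈ 2904.0 + 330.91*I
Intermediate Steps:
u(W) = W^(3/2)
N(X, y) = -2 + 3/y - X/2 (N(X, y) = -(-3/y + (4 + X)*(½)) = -(-3/y + (2 + X/2)) = -(2 + X/2 - 3/y) = -2 + 3/y - X/2)
(u(-23) - 968)*N(-1, -2) = ((-23)^(3/2) - 968)*(-2 + 3/(-2) - ½*(-1)) = (-23*I*√23 - 968)*(-2 + 3*(-½) + ½) = (-968 - 23*I*√23)*(-2 - 3/2 + ½) = (-968 - 23*I*√23)*(-3) = 2904 + 69*I*√23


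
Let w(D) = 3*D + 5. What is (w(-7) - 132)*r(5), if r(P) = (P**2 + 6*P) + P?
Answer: -8880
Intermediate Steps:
w(D) = 5 + 3*D
r(P) = P**2 + 7*P
(w(-7) - 132)*r(5) = ((5 + 3*(-7)) - 132)*(5*(7 + 5)) = ((5 - 21) - 132)*(5*12) = (-16 - 132)*60 = -148*60 = -8880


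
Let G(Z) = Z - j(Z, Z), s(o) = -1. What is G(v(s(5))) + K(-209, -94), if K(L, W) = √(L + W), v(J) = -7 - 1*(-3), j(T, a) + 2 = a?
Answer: 2 + I*√303 ≈ 2.0 + 17.407*I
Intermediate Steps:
j(T, a) = -2 + a
v(J) = -4 (v(J) = -7 + 3 = -4)
G(Z) = 2 (G(Z) = Z - (-2 + Z) = Z + (2 - Z) = 2)
G(v(s(5))) + K(-209, -94) = 2 + √(-209 - 94) = 2 + √(-303) = 2 + I*√303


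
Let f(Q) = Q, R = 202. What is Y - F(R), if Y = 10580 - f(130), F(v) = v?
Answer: 10248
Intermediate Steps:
Y = 10450 (Y = 10580 - 1*130 = 10580 - 130 = 10450)
Y - F(R) = 10450 - 1*202 = 10450 - 202 = 10248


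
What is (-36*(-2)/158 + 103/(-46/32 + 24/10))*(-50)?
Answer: -32686600/6083 ≈ -5373.4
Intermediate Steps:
(-36*(-2)/158 + 103/(-46/32 + 24/10))*(-50) = (72*(1/158) + 103/(-46*1/32 + 24*(⅒)))*(-50) = (36/79 + 103/(-23/16 + 12/5))*(-50) = (36/79 + 103/(77/80))*(-50) = (36/79 + 103*(80/77))*(-50) = (36/79 + 8240/77)*(-50) = (653732/6083)*(-50) = -32686600/6083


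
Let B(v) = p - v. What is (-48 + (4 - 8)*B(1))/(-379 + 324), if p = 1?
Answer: 48/55 ≈ 0.87273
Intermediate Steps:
B(v) = 1 - v
(-48 + (4 - 8)*B(1))/(-379 + 324) = (-48 + (4 - 8)*(1 - 1*1))/(-379 + 324) = (-48 - 4*(1 - 1))/(-55) = (-48 - 4*0)*(-1/55) = (-48 + 0)*(-1/55) = -48*(-1/55) = 48/55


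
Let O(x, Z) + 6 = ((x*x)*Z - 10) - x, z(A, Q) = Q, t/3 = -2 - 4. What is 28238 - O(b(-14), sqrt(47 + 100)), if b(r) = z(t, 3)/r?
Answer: 395553/14 - 9*sqrt(3)/28 ≈ 28253.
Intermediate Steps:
t = -18 (t = 3*(-2 - 4) = 3*(-6) = -18)
b(r) = 3/r
O(x, Z) = -16 - x + Z*x**2 (O(x, Z) = -6 + (((x*x)*Z - 10) - x) = -6 + ((x**2*Z - 10) - x) = -6 + ((Z*x**2 - 10) - x) = -6 + ((-10 + Z*x**2) - x) = -6 + (-10 - x + Z*x**2) = -16 - x + Z*x**2)
28238 - O(b(-14), sqrt(47 + 100)) = 28238 - (-16 - 3/(-14) + sqrt(47 + 100)*(3/(-14))**2) = 28238 - (-16 - 3*(-1)/14 + sqrt(147)*(3*(-1/14))**2) = 28238 - (-16 - 1*(-3/14) + (7*sqrt(3))*(-3/14)**2) = 28238 - (-16 + 3/14 + (7*sqrt(3))*(9/196)) = 28238 - (-16 + 3/14 + 9*sqrt(3)/28) = 28238 - (-221/14 + 9*sqrt(3)/28) = 28238 + (221/14 - 9*sqrt(3)/28) = 395553/14 - 9*sqrt(3)/28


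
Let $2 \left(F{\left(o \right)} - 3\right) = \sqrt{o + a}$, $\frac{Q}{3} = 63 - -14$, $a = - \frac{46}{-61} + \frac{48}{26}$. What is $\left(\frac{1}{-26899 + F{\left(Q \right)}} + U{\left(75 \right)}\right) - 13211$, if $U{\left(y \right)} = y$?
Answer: $- \frac{30141973020975664}{2294608171107} - \frac{2 \sqrt{146899285}}{2294608171107} \approx -13136.0$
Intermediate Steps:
$a = \frac{2062}{793}$ ($a = \left(-46\right) \left(- \frac{1}{61}\right) + 48 \cdot \frac{1}{26} = \frac{46}{61} + \frac{24}{13} = \frac{2062}{793} \approx 2.6003$)
$Q = 231$ ($Q = 3 \left(63 - -14\right) = 3 \left(63 + 14\right) = 3 \cdot 77 = 231$)
$F{\left(o \right)} = 3 + \frac{\sqrt{\frac{2062}{793} + o}}{2}$ ($F{\left(o \right)} = 3 + \frac{\sqrt{o + \frac{2062}{793}}}{2} = 3 + \frac{\sqrt{\frac{2062}{793} + o}}{2}$)
$\left(\frac{1}{-26899 + F{\left(Q \right)}} + U{\left(75 \right)}\right) - 13211 = \left(\frac{1}{-26899 + \left(3 + \frac{\sqrt{1635166 + 628849 \cdot 231}}{1586}\right)} + 75\right) - 13211 = \left(\frac{1}{-26899 + \left(3 + \frac{\sqrt{1635166 + 145264119}}{1586}\right)} + 75\right) - 13211 = \left(\frac{1}{-26899 + \left(3 + \frac{\sqrt{146899285}}{1586}\right)} + 75\right) - 13211 = \left(\frac{1}{-26896 + \frac{\sqrt{146899285}}{1586}} + 75\right) - 13211 = \left(75 + \frac{1}{-26896 + \frac{\sqrt{146899285}}{1586}}\right) - 13211 = -13136 + \frac{1}{-26896 + \frac{\sqrt{146899285}}{1586}}$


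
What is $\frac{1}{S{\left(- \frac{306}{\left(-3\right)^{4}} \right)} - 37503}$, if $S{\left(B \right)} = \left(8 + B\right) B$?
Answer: $- \frac{81}{3039035} \approx -2.6653 \cdot 10^{-5}$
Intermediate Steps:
$S{\left(B \right)} = B \left(8 + B\right)$
$\frac{1}{S{\left(- \frac{306}{\left(-3\right)^{4}} \right)} - 37503} = \frac{1}{- \frac{306}{\left(-3\right)^{4}} \left(8 - \frac{306}{\left(-3\right)^{4}}\right) - 37503} = \frac{1}{- \frac{306}{81} \left(8 - \frac{306}{81}\right) - 37503} = \frac{1}{\left(-306\right) \frac{1}{81} \left(8 - \frac{34}{9}\right) - 37503} = \frac{1}{- \frac{34 \left(8 - \frac{34}{9}\right)}{9} - 37503} = \frac{1}{\left(- \frac{34}{9}\right) \frac{38}{9} - 37503} = \frac{1}{- \frac{1292}{81} - 37503} = \frac{1}{- \frac{3039035}{81}} = - \frac{81}{3039035}$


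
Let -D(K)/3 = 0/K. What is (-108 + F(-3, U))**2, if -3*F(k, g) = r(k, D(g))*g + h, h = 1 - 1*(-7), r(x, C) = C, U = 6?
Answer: 110224/9 ≈ 12247.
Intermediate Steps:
D(K) = 0 (D(K) = -0/K = -3*0 = 0)
h = 8 (h = 1 + 7 = 8)
F(k, g) = -8/3 (F(k, g) = -(0*g + 8)/3 = -(0 + 8)/3 = -1/3*8 = -8/3)
(-108 + F(-3, U))**2 = (-108 - 8/3)**2 = (-332/3)**2 = 110224/9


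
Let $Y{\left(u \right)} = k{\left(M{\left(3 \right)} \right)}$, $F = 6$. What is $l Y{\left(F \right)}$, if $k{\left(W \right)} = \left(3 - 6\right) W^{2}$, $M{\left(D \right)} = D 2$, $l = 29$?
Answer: $-3132$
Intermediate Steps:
$M{\left(D \right)} = 2 D$
$k{\left(W \right)} = - 3 W^{2}$ ($k{\left(W \right)} = \left(3 - 6\right) W^{2} = - 3 W^{2}$)
$Y{\left(u \right)} = -108$ ($Y{\left(u \right)} = - 3 \left(2 \cdot 3\right)^{2} = - 3 \cdot 6^{2} = \left(-3\right) 36 = -108$)
$l Y{\left(F \right)} = 29 \left(-108\right) = -3132$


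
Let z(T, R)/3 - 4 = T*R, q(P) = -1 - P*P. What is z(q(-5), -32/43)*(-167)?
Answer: -503004/43 ≈ -11698.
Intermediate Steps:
q(P) = -1 - P²
z(T, R) = 12 + 3*R*T (z(T, R) = 12 + 3*(T*R) = 12 + 3*(R*T) = 12 + 3*R*T)
z(q(-5), -32/43)*(-167) = (12 + 3*(-32/43)*(-1 - 1*(-5)²))*(-167) = (12 + 3*(-32*1/43)*(-1 - 1*25))*(-167) = (12 + 3*(-32/43)*(-1 - 25))*(-167) = (12 + 3*(-32/43)*(-26))*(-167) = (12 + 2496/43)*(-167) = (3012/43)*(-167) = -503004/43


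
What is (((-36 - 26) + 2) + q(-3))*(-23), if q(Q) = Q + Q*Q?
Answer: 1242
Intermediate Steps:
q(Q) = Q + Q**2
(((-36 - 26) + 2) + q(-3))*(-23) = (((-36 - 26) + 2) - 3*(1 - 3))*(-23) = ((-62 + 2) - 3*(-2))*(-23) = (-60 + 6)*(-23) = -54*(-23) = 1242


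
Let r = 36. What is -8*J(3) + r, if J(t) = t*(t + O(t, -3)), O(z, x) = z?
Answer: -108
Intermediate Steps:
J(t) = 2*t² (J(t) = t*(t + t) = t*(2*t) = 2*t²)
-8*J(3) + r = -16*3² + 36 = -16*9 + 36 = -8*18 + 36 = -144 + 36 = -108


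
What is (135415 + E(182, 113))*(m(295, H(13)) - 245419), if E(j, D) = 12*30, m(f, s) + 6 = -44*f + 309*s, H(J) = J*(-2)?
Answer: -36175755225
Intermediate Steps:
H(J) = -2*J
m(f, s) = -6 - 44*f + 309*s (m(f, s) = -6 + (-44*f + 309*s) = -6 - 44*f + 309*s)
E(j, D) = 360
(135415 + E(182, 113))*(m(295, H(13)) - 245419) = (135415 + 360)*((-6 - 44*295 + 309*(-2*13)) - 245419) = 135775*((-6 - 12980 + 309*(-26)) - 245419) = 135775*((-6 - 12980 - 8034) - 245419) = 135775*(-21020 - 245419) = 135775*(-266439) = -36175755225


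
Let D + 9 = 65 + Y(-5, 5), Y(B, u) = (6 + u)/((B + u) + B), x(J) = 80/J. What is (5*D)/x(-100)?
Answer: -1345/4 ≈ -336.25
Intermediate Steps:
Y(B, u) = (6 + u)/(u + 2*B)
D = 269/5 (D = -9 + (65 + (6 + 5)/(5 + 2*(-5))) = -9 + (65 + 11/(5 - 10)) = -9 + (65 + 11/(-5)) = -9 + (65 - ⅕*11) = -9 + (65 - 11/5) = -9 + 314/5 = 269/5 ≈ 53.800)
(5*D)/x(-100) = (5*(269/5))/((80/(-100))) = 269/((80*(-1/100))) = 269/(-⅘) = 269*(-5/4) = -1345/4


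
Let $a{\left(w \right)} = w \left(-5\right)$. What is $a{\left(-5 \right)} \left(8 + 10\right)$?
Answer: $450$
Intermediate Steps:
$a{\left(w \right)} = - 5 w$
$a{\left(-5 \right)} \left(8 + 10\right) = \left(-5\right) \left(-5\right) \left(8 + 10\right) = 25 \cdot 18 = 450$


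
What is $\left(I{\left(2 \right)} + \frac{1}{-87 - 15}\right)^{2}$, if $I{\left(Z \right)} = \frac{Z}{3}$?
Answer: $\frac{4489}{10404} \approx 0.43147$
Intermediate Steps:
$I{\left(Z \right)} = \frac{Z}{3}$ ($I{\left(Z \right)} = Z \frac{1}{3} = \frac{Z}{3}$)
$\left(I{\left(2 \right)} + \frac{1}{-87 - 15}\right)^{2} = \left(\frac{1}{3} \cdot 2 + \frac{1}{-87 - 15}\right)^{2} = \left(\frac{2}{3} + \frac{1}{-102}\right)^{2} = \left(\frac{2}{3} - \frac{1}{102}\right)^{2} = \left(\frac{67}{102}\right)^{2} = \frac{4489}{10404}$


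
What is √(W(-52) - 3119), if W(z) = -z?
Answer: I*√3067 ≈ 55.38*I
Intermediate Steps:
√(W(-52) - 3119) = √(-1*(-52) - 3119) = √(52 - 3119) = √(-3067) = I*√3067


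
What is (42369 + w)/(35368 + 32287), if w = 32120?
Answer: 74489/67655 ≈ 1.1010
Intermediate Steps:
(42369 + w)/(35368 + 32287) = (42369 + 32120)/(35368 + 32287) = 74489/67655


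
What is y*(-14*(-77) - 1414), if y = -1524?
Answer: 512064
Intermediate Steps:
y*(-14*(-77) - 1414) = -1524*(-14*(-77) - 1414) = -1524*(1078 - 1414) = -1524*(-336) = 512064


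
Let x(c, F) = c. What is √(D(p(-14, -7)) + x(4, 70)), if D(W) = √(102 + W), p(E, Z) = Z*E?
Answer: √(4 + 10*√2) ≈ 4.2594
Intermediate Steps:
p(E, Z) = E*Z
√(D(p(-14, -7)) + x(4, 70)) = √(√(102 - 14*(-7)) + 4) = √(√(102 + 98) + 4) = √(√200 + 4) = √(10*√2 + 4) = √(4 + 10*√2)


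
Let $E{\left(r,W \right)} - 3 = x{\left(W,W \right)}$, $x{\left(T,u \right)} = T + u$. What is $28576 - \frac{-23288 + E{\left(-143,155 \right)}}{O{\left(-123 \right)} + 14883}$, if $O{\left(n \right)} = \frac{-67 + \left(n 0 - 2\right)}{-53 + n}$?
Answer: $\frac{74858218352}{2619477} \approx 28578.0$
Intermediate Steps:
$E{\left(r,W \right)} = 3 + 2 W$ ($E{\left(r,W \right)} = 3 + \left(W + W\right) = 3 + 2 W$)
$O{\left(n \right)} = - \frac{69}{-53 + n}$ ($O{\left(n \right)} = \frac{-67 + \left(0 - 2\right)}{-53 + n} = \frac{-67 - 2}{-53 + n} = - \frac{69}{-53 + n}$)
$28576 - \frac{-23288 + E{\left(-143,155 \right)}}{O{\left(-123 \right)} + 14883} = 28576 - \frac{-23288 + \left(3 + 2 \cdot 155\right)}{- \frac{69}{-53 - 123} + 14883} = 28576 - \frac{-23288 + \left(3 + 310\right)}{- \frac{69}{-176} + 14883} = 28576 - \frac{-23288 + 313}{\left(-69\right) \left(- \frac{1}{176}\right) + 14883} = 28576 - - \frac{22975}{\frac{69}{176} + 14883} = 28576 - - \frac{22975}{\frac{2619477}{176}} = 28576 - \left(-22975\right) \frac{176}{2619477} = 28576 - - \frac{4043600}{2619477} = 28576 + \frac{4043600}{2619477} = \frac{74858218352}{2619477}$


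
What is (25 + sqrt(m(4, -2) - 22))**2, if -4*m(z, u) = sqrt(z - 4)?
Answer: (25 + I*sqrt(22))**2 ≈ 603.0 + 234.52*I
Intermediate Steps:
m(z, u) = -sqrt(-4 + z)/4 (m(z, u) = -sqrt(z - 4)/4 = -sqrt(-4 + z)/4)
(25 + sqrt(m(4, -2) - 22))**2 = (25 + sqrt(-sqrt(-4 + 4)/4 - 22))**2 = (25 + sqrt(-sqrt(0)/4 - 22))**2 = (25 + sqrt(-1/4*0 - 22))**2 = (25 + sqrt(0 - 22))**2 = (25 + sqrt(-22))**2 = (25 + I*sqrt(22))**2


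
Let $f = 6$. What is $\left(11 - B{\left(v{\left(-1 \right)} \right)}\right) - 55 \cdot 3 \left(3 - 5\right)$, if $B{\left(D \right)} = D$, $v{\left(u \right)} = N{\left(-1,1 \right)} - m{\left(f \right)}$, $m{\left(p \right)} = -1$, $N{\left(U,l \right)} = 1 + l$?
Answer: $338$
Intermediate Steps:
$v{\left(u \right)} = 3$ ($v{\left(u \right)} = \left(1 + 1\right) - -1 = 2 + 1 = 3$)
$\left(11 - B{\left(v{\left(-1 \right)} \right)}\right) - 55 \cdot 3 \left(3 - 5\right) = \left(11 - 3\right) - 55 \cdot 3 \left(3 - 5\right) = \left(11 - 3\right) - 55 \cdot 3 \left(-2\right) = 8 - -330 = 8 + 330 = 338$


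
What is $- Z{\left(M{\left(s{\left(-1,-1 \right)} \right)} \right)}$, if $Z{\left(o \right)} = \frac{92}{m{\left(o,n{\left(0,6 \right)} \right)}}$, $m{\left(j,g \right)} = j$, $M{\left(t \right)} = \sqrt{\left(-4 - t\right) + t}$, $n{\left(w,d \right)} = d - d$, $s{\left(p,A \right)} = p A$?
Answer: $46 i \approx 46.0 i$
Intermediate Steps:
$s{\left(p,A \right)} = A p$
$n{\left(w,d \right)} = 0$
$M{\left(t \right)} = 2 i$ ($M{\left(t \right)} = \sqrt{-4} = 2 i$)
$Z{\left(o \right)} = \frac{92}{o}$
$- Z{\left(M{\left(s{\left(-1,-1 \right)} \right)} \right)} = - \frac{92}{2 i} = - 92 \left(- \frac{i}{2}\right) = - \left(-46\right) i = 46 i$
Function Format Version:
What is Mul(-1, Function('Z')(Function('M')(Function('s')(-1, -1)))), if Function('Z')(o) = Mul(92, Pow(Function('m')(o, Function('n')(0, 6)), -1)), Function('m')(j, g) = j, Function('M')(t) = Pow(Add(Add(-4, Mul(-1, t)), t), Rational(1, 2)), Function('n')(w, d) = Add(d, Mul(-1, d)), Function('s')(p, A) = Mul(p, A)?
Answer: Mul(46, I) ≈ Mul(46.000, I)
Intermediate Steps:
Function('s')(p, A) = Mul(A, p)
Function('n')(w, d) = 0
Function('M')(t) = Mul(2, I) (Function('M')(t) = Pow(-4, Rational(1, 2)) = Mul(2, I))
Function('Z')(o) = Mul(92, Pow(o, -1))
Mul(-1, Function('Z')(Function('M')(Function('s')(-1, -1)))) = Mul(-1, Mul(92, Pow(Mul(2, I), -1))) = Mul(-1, Mul(92, Mul(Rational(-1, 2), I))) = Mul(-1, Mul(-46, I)) = Mul(46, I)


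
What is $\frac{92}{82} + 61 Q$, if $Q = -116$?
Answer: $- \frac{290070}{41} \approx -7074.9$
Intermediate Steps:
$\frac{92}{82} + 61 Q = \frac{92}{82} + 61 \left(-116\right) = 92 \cdot \frac{1}{82} - 7076 = \frac{46}{41} - 7076 = - \frac{290070}{41}$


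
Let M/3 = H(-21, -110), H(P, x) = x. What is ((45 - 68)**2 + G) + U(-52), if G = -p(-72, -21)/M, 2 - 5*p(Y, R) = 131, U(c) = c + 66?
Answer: 298607/550 ≈ 542.92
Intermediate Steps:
U(c) = 66 + c
p(Y, R) = -129/5 (p(Y, R) = 2/5 - 1/5*131 = 2/5 - 131/5 = -129/5)
M = -330 (M = 3*(-110) = -330)
G = -43/550 (G = -(-129)/(5*(-330)) = -(-129)*(-1)/(5*330) = -1*43/550 = -43/550 ≈ -0.078182)
((45 - 68)**2 + G) + U(-52) = ((45 - 68)**2 - 43/550) + (66 - 52) = ((-23)**2 - 43/550) + 14 = (529 - 43/550) + 14 = 290907/550 + 14 = 298607/550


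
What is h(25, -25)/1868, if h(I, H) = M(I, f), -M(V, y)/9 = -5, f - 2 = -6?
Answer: 45/1868 ≈ 0.024090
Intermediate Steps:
f = -4 (f = 2 - 6 = -4)
M(V, y) = 45 (M(V, y) = -9*(-5) = 45)
h(I, H) = 45
h(25, -25)/1868 = 45/1868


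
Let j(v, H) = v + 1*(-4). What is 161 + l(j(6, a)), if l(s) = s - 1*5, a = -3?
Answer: 158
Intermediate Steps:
j(v, H) = -4 + v (j(v, H) = v - 4 = -4 + v)
l(s) = -5 + s (l(s) = s - 5 = -5 + s)
161 + l(j(6, a)) = 161 + (-5 + (-4 + 6)) = 161 + (-5 + 2) = 161 - 3 = 158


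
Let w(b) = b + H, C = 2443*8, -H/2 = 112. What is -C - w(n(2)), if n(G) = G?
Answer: -19322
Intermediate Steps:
H = -224 (H = -2*112 = -224)
C = 19544
w(b) = -224 + b (w(b) = b - 224 = -224 + b)
-C - w(n(2)) = -1*19544 - (-224 + 2) = -19544 - 1*(-222) = -19544 + 222 = -19322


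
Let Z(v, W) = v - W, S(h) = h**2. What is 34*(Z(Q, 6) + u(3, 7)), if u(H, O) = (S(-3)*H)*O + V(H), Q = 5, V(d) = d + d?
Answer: 6596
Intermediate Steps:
V(d) = 2*d
u(H, O) = 2*H + 9*H*O (u(H, O) = ((-3)**2*H)*O + 2*H = (9*H)*O + 2*H = 9*H*O + 2*H = 2*H + 9*H*O)
34*(Z(Q, 6) + u(3, 7)) = 34*((5 - 1*6) + 3*(2 + 9*7)) = 34*((5 - 6) + 3*(2 + 63)) = 34*(-1 + 3*65) = 34*(-1 + 195) = 34*194 = 6596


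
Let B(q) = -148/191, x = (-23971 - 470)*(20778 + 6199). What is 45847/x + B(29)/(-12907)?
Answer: -15440681903/1625441337236109 ≈ -9.4994e-6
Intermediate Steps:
x = -659344857 (x = -24441*26977 = -659344857)
B(q) = -148/191 (B(q) = -148*1/191 = -148/191)
45847/x + B(29)/(-12907) = 45847/(-659344857) - 148/191/(-12907) = 45847*(-1/659344857) - 148/191*(-1/12907) = -45847/659344857 + 148/2465237 = -15440681903/1625441337236109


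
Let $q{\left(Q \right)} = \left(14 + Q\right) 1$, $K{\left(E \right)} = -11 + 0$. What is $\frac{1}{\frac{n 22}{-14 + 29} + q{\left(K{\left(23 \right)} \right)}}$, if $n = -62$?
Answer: $- \frac{15}{1319} \approx -0.011372$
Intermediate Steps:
$K{\left(E \right)} = -11$
$q{\left(Q \right)} = 14 + Q$
$\frac{1}{\frac{n 22}{-14 + 29} + q{\left(K{\left(23 \right)} \right)}} = \frac{1}{\frac{\left(-62\right) 22}{-14 + 29} + \left(14 - 11\right)} = \frac{1}{- \frac{1364}{15} + 3} = \frac{1}{- \frac{1319}{15}} = - \frac{15}{1319}$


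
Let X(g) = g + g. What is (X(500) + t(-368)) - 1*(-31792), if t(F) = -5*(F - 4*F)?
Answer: 27272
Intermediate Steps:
t(F) = 15*F (t(F) = -(-15)*F = 15*F)
X(g) = 2*g
(X(500) + t(-368)) - 1*(-31792) = (2*500 + 15*(-368)) - 1*(-31792) = (1000 - 5520) + 31792 = -4520 + 31792 = 27272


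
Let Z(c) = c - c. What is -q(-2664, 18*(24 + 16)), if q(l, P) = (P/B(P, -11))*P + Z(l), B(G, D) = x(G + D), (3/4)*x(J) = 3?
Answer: -129600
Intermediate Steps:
x(J) = 4 (x(J) = (4/3)*3 = 4)
Z(c) = 0
B(G, D) = 4
q(l, P) = P**2/4 (q(l, P) = (P/4)*P + 0 = P**2/4 + 0 = P**2/4)
-q(-2664, 18*(24 + 16)) = -(18*(24 + 16))**2/4 = -(18*40)**2/4 = -720**2/4 = -518400/4 = -1*129600 = -129600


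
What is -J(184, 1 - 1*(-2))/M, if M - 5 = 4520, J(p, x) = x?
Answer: -3/4525 ≈ -0.00066298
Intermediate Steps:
M = 4525 (M = 5 + 4520 = 4525)
-J(184, 1 - 1*(-2))/M = -(1 - 1*(-2))/4525 = -(1 + 2)/4525 = -3/4525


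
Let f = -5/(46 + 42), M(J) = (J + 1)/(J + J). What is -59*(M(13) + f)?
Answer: -32509/1144 ≈ -28.417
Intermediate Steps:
M(J) = (1 + J)/(2*J) (M(J) = (1 + J)/((2*J)) = (1 + J)*(1/(2*J)) = (1 + J)/(2*J))
f = -5/88 ≈ -0.056818
-59*(M(13) + f) = -59*((1/2)*(1 + 13)/13 - 5/88) = -59*((1/2)*(1/13)*14 - 5/88) = -59*(7/13 - 5/88) = -59*551/1144 = -32509/1144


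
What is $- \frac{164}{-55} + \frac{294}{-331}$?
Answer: $\frac{38114}{18205} \approx 2.0936$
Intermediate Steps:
$- \frac{164}{-55} + \frac{294}{-331} = \left(-164\right) \left(- \frac{1}{55}\right) + 294 \left(- \frac{1}{331}\right) = \frac{164}{55} - \frac{294}{331} = \frac{38114}{18205}$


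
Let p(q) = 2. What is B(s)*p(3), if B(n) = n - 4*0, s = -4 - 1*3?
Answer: -14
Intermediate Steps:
s = -7 (s = -4 - 3 = -7)
B(n) = n (B(n) = n + 0 = n)
B(s)*p(3) = -7*2 = -14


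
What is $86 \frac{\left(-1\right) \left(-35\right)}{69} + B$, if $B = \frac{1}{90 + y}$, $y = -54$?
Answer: $\frac{36143}{828} \approx 43.651$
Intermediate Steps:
$B = \frac{1}{36}$ ($B = \frac{1}{90 - 54} = \frac{1}{36} \approx 0.027778$)
$86 \frac{\left(-1\right) \left(-35\right)}{69} + B = 86 \frac{\left(-1\right) \left(-35\right)}{69} + \frac{1}{36} = 86 \cdot 35 \cdot \frac{1}{69} + \frac{1}{36} = 86 \cdot \frac{35}{69} + \frac{1}{36} = \frac{3010}{69} + \frac{1}{36} = \frac{36143}{828}$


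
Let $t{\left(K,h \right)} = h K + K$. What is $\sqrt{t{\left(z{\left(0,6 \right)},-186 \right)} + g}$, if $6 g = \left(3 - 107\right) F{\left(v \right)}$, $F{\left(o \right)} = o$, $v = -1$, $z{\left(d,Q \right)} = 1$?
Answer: $\frac{i \sqrt{1509}}{3} \approx 12.949 i$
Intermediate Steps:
$t{\left(K,h \right)} = K + K h$ ($t{\left(K,h \right)} = K h + K = K + K h$)
$g = \frac{52}{3}$ ($g = \frac{\left(3 - 107\right) \left(-1\right)}{6} = \frac{\left(-104\right) \left(-1\right)}{6} = \frac{1}{6} \cdot 104 = \frac{52}{3} \approx 17.333$)
$\sqrt{t{\left(z{\left(0,6 \right)},-186 \right)} + g} = \sqrt{1 \left(1 - 186\right) + \frac{52}{3}} = \sqrt{1 \left(-185\right) + \frac{52}{3}} = \sqrt{-185 + \frac{52}{3}} = \sqrt{- \frac{503}{3}} = \frac{i \sqrt{1509}}{3}$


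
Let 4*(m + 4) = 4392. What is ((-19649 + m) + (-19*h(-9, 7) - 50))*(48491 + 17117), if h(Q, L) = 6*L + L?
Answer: -1281717888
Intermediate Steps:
m = 1094 (m = -4 + (¼)*4392 = -4 + 1098 = 1094)
h(Q, L) = 7*L
((-19649 + m) + (-19*h(-9, 7) - 50))*(48491 + 17117) = ((-19649 + 1094) + (-133*7 - 50))*(48491 + 17117) = (-18555 + (-19*49 - 50))*65608 = (-18555 + (-931 - 50))*65608 = (-18555 - 981)*65608 = -19536*65608 = -1281717888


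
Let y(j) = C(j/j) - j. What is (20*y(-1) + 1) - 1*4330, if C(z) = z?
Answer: -4289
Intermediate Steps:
y(j) = 1 - j (y(j) = j/j - j = 1 - j)
(20*y(-1) + 1) - 1*4330 = (20*(1 - 1*(-1)) + 1) - 1*4330 = (20*(1 + 1) + 1) - 4330 = (20*2 + 1) - 4330 = (40 + 1) - 4330 = 41 - 4330 = -4289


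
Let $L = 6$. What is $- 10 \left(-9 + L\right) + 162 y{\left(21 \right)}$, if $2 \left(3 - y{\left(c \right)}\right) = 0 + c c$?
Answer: $-35205$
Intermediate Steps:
$y{\left(c \right)} = 3 - \frac{c^{2}}{2}$ ($y{\left(c \right)} = 3 - \frac{0 + c c}{2} = 3 - \frac{0 + c^{2}}{2} = 3 - \frac{c^{2}}{2}$)
$- 10 \left(-9 + L\right) + 162 y{\left(21 \right)} = - 10 \left(-9 + 6\right) + 162 \left(3 - \frac{21^{2}}{2}\right) = \left(-10\right) \left(-3\right) + 162 \left(3 - \frac{441}{2}\right) = 30 + 162 \left(3 - \frac{441}{2}\right) = 30 + 162 \left(- \frac{435}{2}\right) = 30 - 35235 = -35205$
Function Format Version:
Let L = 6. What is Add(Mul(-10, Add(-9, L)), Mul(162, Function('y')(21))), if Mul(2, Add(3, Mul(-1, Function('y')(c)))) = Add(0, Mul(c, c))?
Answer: -35205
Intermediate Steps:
Function('y')(c) = Add(3, Mul(Rational(-1, 2), Pow(c, 2))) (Function('y')(c) = Add(3, Mul(Rational(-1, 2), Add(0, Mul(c, c)))) = Add(3, Mul(Rational(-1, 2), Add(0, Pow(c, 2)))) = Add(3, Mul(Rational(-1, 2), Pow(c, 2))))
Add(Mul(-10, Add(-9, L)), Mul(162, Function('y')(21))) = Add(Mul(-10, Add(-9, 6)), Mul(162, Add(3, Mul(Rational(-1, 2), Pow(21, 2))))) = Add(Mul(-10, -3), Mul(162, Add(3, Mul(Rational(-1, 2), 441)))) = Add(30, Mul(162, Add(3, Rational(-441, 2)))) = Add(30, Mul(162, Rational(-435, 2))) = Add(30, -35235) = -35205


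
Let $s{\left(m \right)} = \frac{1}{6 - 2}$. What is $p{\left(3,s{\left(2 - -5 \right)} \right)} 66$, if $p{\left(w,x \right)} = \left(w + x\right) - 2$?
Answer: $\frac{165}{2} \approx 82.5$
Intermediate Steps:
$s{\left(m \right)} = \frac{1}{4}$
$p{\left(w,x \right)} = -2 + w + x$
$p{\left(3,s{\left(2 - -5 \right)} \right)} 66 = \left(-2 + 3 + \frac{1}{4}\right) 66 = \frac{5}{4} \cdot 66 = \frac{165}{2}$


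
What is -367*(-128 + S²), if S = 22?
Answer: -130652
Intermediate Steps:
-367*(-128 + S²) = -367*(-128 + 22²) = -367*(-128 + 484) = -367*356 = -130652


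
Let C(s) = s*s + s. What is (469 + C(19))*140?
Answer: 118860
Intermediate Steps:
C(s) = s + s**2 (C(s) = s**2 + s = s + s**2)
(469 + C(19))*140 = (469 + 19*(1 + 19))*140 = (469 + 19*20)*140 = (469 + 380)*140 = 849*140 = 118860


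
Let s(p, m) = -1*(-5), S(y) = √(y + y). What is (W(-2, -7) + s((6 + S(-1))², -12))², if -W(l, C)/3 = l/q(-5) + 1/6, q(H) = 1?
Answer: 441/4 ≈ 110.25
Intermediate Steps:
S(y) = √2*√y (S(y) = √(2*y) = √2*√y)
W(l, C) = -½ - 3*l (W(l, C) = -3*(l/1 + 1/6) = -3*(l*1 + 1*(⅙)) = -3*(l + ⅙) = -3*(⅙ + l) = -½ - 3*l)
s(p, m) = 5
(W(-2, -7) + s((6 + S(-1))², -12))² = ((-½ - 3*(-2)) + 5)² = ((-½ + 6) + 5)² = (11/2 + 5)² = (21/2)² = 441/4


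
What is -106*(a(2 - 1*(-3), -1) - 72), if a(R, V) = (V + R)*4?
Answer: 5936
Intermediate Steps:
a(R, V) = 4*R + 4*V (a(R, V) = (R + V)*4 = 4*R + 4*V)
-106*(a(2 - 1*(-3), -1) - 72) = -106*((4*(2 - 1*(-3)) + 4*(-1)) - 72) = -106*((4*(2 + 3) - 4) - 72) = -106*((4*5 - 4) - 72) = -106*((20 - 4) - 72) = -106*(16 - 72) = -106*(-56) = 5936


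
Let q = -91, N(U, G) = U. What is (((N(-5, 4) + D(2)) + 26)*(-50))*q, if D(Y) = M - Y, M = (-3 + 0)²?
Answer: 127400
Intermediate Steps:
M = 9 (M = (-3)² = 9)
D(Y) = 9 - Y
(((N(-5, 4) + D(2)) + 26)*(-50))*q = (((-5 + (9 - 1*2)) + 26)*(-50))*(-91) = (((-5 + (9 - 2)) + 26)*(-50))*(-91) = (((-5 + 7) + 26)*(-50))*(-91) = ((2 + 26)*(-50))*(-91) = (28*(-50))*(-91) = -1400*(-91) = 127400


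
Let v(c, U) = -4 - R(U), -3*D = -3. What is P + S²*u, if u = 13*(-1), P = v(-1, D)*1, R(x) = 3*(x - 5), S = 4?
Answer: -200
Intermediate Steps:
D = 1 (D = -⅓*(-3) = 1)
R(x) = -15 + 3*x (R(x) = 3*(-5 + x) = -15 + 3*x)
v(c, U) = 11 - 3*U (v(c, U) = -4 - (-15 + 3*U) = -4 + (15 - 3*U) = 11 - 3*U)
P = 8 (P = (11 - 3*1)*1 = (11 - 3)*1 = 8*1 = 8)
u = -13
P + S²*u = 8 + 4²*(-13) = 8 + 16*(-13) = 8 - 208 = -200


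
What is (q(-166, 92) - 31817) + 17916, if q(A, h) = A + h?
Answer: -13975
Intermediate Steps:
(q(-166, 92) - 31817) + 17916 = ((-166 + 92) - 31817) + 17916 = (-74 - 31817) + 17916 = -31891 + 17916 = -13975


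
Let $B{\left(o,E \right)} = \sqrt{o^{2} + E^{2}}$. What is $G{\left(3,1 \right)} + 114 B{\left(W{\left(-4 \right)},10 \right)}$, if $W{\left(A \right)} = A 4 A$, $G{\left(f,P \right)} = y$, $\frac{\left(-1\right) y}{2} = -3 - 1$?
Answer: $8 + 228 \sqrt{1049} \approx 7392.5$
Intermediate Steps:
$y = 8$ ($y = - 2 \left(-3 - 1\right) = \left(-2\right) \left(-4\right) = 8$)
$G{\left(f,P \right)} = 8$
$W{\left(A \right)} = 4 A^{2}$ ($W{\left(A \right)} = 4 A A = 4 A^{2}$)
$B{\left(o,E \right)} = \sqrt{E^{2} + o^{2}}$
$G{\left(3,1 \right)} + 114 B{\left(W{\left(-4 \right)},10 \right)} = 8 + 114 \sqrt{10^{2} + \left(4 \left(-4\right)^{2}\right)^{2}} = 8 + 114 \sqrt{100 + \left(4 \cdot 16\right)^{2}} = 8 + 114 \sqrt{100 + 64^{2}} = 8 + 114 \sqrt{100 + 4096} = 8 + 114 \sqrt{4196} = 8 + 114 \cdot 2 \sqrt{1049} = 8 + 228 \sqrt{1049}$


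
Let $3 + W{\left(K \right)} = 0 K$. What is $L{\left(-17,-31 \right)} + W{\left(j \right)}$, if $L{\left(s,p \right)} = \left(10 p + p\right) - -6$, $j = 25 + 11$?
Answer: $-338$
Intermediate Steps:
$j = 36$
$W{\left(K \right)} = -3$ ($W{\left(K \right)} = -3 + 0 K = -3 + 0 = -3$)
$L{\left(s,p \right)} = 6 + 11 p$ ($L{\left(s,p \right)} = 11 p + 6 = 6 + 11 p$)
$L{\left(-17,-31 \right)} + W{\left(j \right)} = \left(6 + 11 \left(-31\right)\right) - 3 = \left(6 - 341\right) - 3 = -335 - 3 = -338$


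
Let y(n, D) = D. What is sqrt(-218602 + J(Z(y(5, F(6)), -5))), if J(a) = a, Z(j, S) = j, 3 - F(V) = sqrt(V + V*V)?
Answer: sqrt(-218599 - sqrt(42)) ≈ 467.55*I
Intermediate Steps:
F(V) = 3 - sqrt(V + V**2) (F(V) = 3 - sqrt(V + V*V) = 3 - sqrt(V + V**2))
sqrt(-218602 + J(Z(y(5, F(6)), -5))) = sqrt(-218602 + (3 - sqrt(6*(1 + 6)))) = sqrt(-218602 + (3 - sqrt(6*7))) = sqrt(-218602 + (3 - sqrt(42))) = sqrt(-218599 - sqrt(42))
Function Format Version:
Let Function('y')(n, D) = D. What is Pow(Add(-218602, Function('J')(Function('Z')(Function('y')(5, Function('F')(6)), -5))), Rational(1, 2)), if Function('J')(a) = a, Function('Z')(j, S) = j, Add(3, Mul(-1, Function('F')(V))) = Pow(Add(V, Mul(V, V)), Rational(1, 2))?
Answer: Pow(Add(-218599, Mul(-1, Pow(42, Rational(1, 2)))), Rational(1, 2)) ≈ Mul(467.55, I)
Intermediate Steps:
Function('F')(V) = Add(3, Mul(-1, Pow(Add(V, Pow(V, 2)), Rational(1, 2)))) (Function('F')(V) = Add(3, Mul(-1, Pow(Add(V, Mul(V, V)), Rational(1, 2)))) = Add(3, Mul(-1, Pow(Add(V, Pow(V, 2)), Rational(1, 2)))))
Pow(Add(-218602, Function('J')(Function('Z')(Function('y')(5, Function('F')(6)), -5))), Rational(1, 2)) = Pow(Add(-218602, Add(3, Mul(-1, Pow(Mul(6, Add(1, 6)), Rational(1, 2))))), Rational(1, 2)) = Pow(Add(-218602, Add(3, Mul(-1, Pow(Mul(6, 7), Rational(1, 2))))), Rational(1, 2)) = Pow(Add(-218602, Add(3, Mul(-1, Pow(42, Rational(1, 2))))), Rational(1, 2)) = Pow(Add(-218599, Mul(-1, Pow(42, Rational(1, 2)))), Rational(1, 2))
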